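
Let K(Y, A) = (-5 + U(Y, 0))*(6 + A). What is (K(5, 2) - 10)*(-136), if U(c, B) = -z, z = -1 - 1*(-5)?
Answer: 11152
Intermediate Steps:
z = 4 (z = -1 + 5 = 4)
U(c, B) = -4 (U(c, B) = -1*4 = -4)
K(Y, A) = -54 - 9*A (K(Y, A) = (-5 - 4)*(6 + A) = -9*(6 + A) = -54 - 9*A)
(K(5, 2) - 10)*(-136) = ((-54 - 9*2) - 10)*(-136) = ((-54 - 18) - 10)*(-136) = (-72 - 10)*(-136) = -82*(-136) = 11152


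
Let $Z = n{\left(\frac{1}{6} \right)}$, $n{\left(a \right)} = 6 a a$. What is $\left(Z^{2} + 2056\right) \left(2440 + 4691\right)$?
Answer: $\frac{175938409}{12} \approx 1.4662 \cdot 10^{7}$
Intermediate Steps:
$n{\left(a \right)} = 6 a^{2}$
$Z = \frac{1}{6}$ ($Z = 6 \left(\frac{1}{6}\right)^{2} = \frac{6}{36} = 6 \cdot \frac{1}{36} = \frac{1}{6} \approx 0.16667$)
$\left(Z^{2} + 2056\right) \left(2440 + 4691\right) = \left(\left(\frac{1}{6}\right)^{2} + 2056\right) \left(2440 + 4691\right) = \left(\frac{1}{36} + 2056\right) 7131 = \frac{74017}{36} \cdot 7131 = \frac{175938409}{12}$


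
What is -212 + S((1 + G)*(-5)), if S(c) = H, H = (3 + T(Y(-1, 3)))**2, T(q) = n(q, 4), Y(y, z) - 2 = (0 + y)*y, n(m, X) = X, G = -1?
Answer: -163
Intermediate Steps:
Y(y, z) = 2 + y**2 (Y(y, z) = 2 + (0 + y)*y = 2 + y*y = 2 + y**2)
T(q) = 4
H = 49 (H = (3 + 4)**2 = 7**2 = 49)
S(c) = 49
-212 + S((1 + G)*(-5)) = -212 + 49 = -163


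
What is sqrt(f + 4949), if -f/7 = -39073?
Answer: 6*sqrt(7735) ≈ 527.69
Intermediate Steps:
f = 273511 (f = -7*(-39073) = 273511)
sqrt(f + 4949) = sqrt(273511 + 4949) = sqrt(278460) = 6*sqrt(7735)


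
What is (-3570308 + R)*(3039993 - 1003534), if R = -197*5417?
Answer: -9443991044763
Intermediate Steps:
R = -1067149
(-3570308 + R)*(3039993 - 1003534) = (-3570308 - 1067149)*(3039993 - 1003534) = -4637457*2036459 = -9443991044763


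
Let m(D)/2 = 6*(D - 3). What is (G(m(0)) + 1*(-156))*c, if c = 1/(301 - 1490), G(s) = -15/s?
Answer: 1867/14268 ≈ 0.13085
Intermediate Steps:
m(D) = -36 + 12*D (m(D) = 2*(6*(D - 3)) = 2*(6*(-3 + D)) = 2*(-18 + 6*D) = -36 + 12*D)
c = -1/1189 (c = 1/(-1189) = -1/1189 ≈ -0.00084104)
(G(m(0)) + 1*(-156))*c = (-15/(-36 + 12*0) + 1*(-156))*(-1/1189) = (-15/(-36 + 0) - 156)*(-1/1189) = (-15/(-36) - 156)*(-1/1189) = (-15*(-1/36) - 156)*(-1/1189) = (5/12 - 156)*(-1/1189) = -1867/12*(-1/1189) = 1867/14268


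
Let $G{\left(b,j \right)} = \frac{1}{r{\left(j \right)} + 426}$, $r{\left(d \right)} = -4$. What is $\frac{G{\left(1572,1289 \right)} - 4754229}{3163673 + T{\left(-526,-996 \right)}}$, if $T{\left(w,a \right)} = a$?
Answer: $- \frac{286612091}{190664242} \approx -1.5032$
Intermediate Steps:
$G{\left(b,j \right)} = \frac{1}{422}$ ($G{\left(b,j \right)} = \frac{1}{-4 + 426} = \frac{1}{422}$)
$\frac{G{\left(1572,1289 \right)} - 4754229}{3163673 + T{\left(-526,-996 \right)}} = \frac{\frac{1}{422} - 4754229}{3163673 - 996} = - \frac{2006284637}{422 \cdot 3162677} = \left(- \frac{2006284637}{422}\right) \frac{1}{3162677} = - \frac{286612091}{190664242}$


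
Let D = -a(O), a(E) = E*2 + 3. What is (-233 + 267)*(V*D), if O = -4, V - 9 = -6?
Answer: 510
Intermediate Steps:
V = 3 (V = 9 - 6 = 3)
a(E) = 3 + 2*E (a(E) = 2*E + 3 = 3 + 2*E)
D = 5 (D = -(3 + 2*(-4)) = -(3 - 8) = -1*(-5) = 5)
(-233 + 267)*(V*D) = (-233 + 267)*(3*5) = 34*15 = 510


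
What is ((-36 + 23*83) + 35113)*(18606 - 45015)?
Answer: -976763274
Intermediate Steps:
((-36 + 23*83) + 35113)*(18606 - 45015) = ((-36 + 1909) + 35113)*(-26409) = (1873 + 35113)*(-26409) = 36986*(-26409) = -976763274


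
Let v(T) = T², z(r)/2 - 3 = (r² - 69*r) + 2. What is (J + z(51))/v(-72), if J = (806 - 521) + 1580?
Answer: 13/1728 ≈ 0.0075231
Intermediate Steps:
z(r) = 10 - 138*r + 2*r² (z(r) = 6 + 2*((r² - 69*r) + 2) = 6 + 2*(2 + r² - 69*r) = 6 + (4 - 138*r + 2*r²) = 10 - 138*r + 2*r²)
J = 1865 (J = 285 + 1580 = 1865)
(J + z(51))/v(-72) = (1865 + (10 - 138*51 + 2*51²))/((-72)²) = (1865 + (10 - 7038 + 2*2601))/5184 = (1865 + (10 - 7038 + 5202))*(1/5184) = (1865 - 1826)*(1/5184) = 39*(1/5184) = 13/1728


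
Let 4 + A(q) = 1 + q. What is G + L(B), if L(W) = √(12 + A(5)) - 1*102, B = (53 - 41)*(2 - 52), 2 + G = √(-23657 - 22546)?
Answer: -104 + √14 + I*√46203 ≈ -100.26 + 214.95*I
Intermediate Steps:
A(q) = -3 + q (A(q) = -4 + (1 + q) = -3 + q)
G = -2 + I*√46203 (G = -2 + √(-23657 - 22546) = -2 + √(-46203) = -2 + I*√46203 ≈ -2.0 + 214.95*I)
B = -600 (B = 12*(-50) = -600)
L(W) = -102 + √14 (L(W) = √(12 + (-3 + 5)) - 1*102 = √(12 + 2) - 102 = √14 - 102 = -102 + √14)
G + L(B) = (-2 + I*√46203) + (-102 + √14) = -104 + √14 + I*√46203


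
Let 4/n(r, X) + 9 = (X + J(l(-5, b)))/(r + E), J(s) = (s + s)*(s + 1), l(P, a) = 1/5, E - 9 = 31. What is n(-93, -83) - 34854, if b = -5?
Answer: -171867724/4931 ≈ -34855.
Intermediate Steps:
E = 40 (E = 9 + 31 = 40)
l(P, a) = ⅕
J(s) = 2*s*(1 + s) (J(s) = (2*s)*(1 + s) = 2*s*(1 + s))
n(r, X) = 4/(-9 + (12/25 + X)/(40 + r)) (n(r, X) = 4/(-9 + (X + 2*(⅕)*(1 + ⅕))/(r + 40)) = 4/(-9 + (X + 2*(⅕)*(6/5))/(40 + r)) = 4/(-9 + (X + 12/25)/(40 + r)) = 4/(-9 + (12/25 + X)/(40 + r)))
n(-93, -83) - 34854 = 100*(40 - 93)/(-8988 - 225*(-93) + 25*(-83)) - 34854 = 100*(-53)/(-8988 + 20925 - 2075) - 34854 = 100*(-53)/9862 - 34854 = 100*(1/9862)*(-53) - 34854 = -2650/4931 - 34854 = -171867724/4931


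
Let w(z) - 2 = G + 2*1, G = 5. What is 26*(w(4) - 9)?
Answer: 0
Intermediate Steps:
w(z) = 9 (w(z) = 2 + (5 + 2*1) = 2 + (5 + 2) = 2 + 7 = 9)
26*(w(4) - 9) = 26*(9 - 9) = 26*0 = 0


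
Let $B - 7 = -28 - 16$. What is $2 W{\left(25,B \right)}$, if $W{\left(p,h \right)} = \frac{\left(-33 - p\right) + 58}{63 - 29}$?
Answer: $0$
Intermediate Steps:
$B = -37$ ($B = 7 - 44 = -37$)
$W{\left(p,h \right)} = \frac{25}{34} - \frac{p}{34}$ ($W{\left(p,h \right)} = \frac{25 - p}{34} = \left(25 - p\right) \frac{1}{34} = \frac{25}{34} - \frac{p}{34}$)
$2 W{\left(25,B \right)} = 2 \left(\frac{25}{34} - \frac{25}{34}\right) = 2 \cdot 0 = 0$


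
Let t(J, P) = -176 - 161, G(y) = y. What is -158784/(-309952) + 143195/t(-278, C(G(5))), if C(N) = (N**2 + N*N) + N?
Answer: -692657288/1632091 ≈ -424.40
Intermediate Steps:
C(N) = N + 2*N**2 (C(N) = (N**2 + N**2) + N = 2*N**2 + N = N + 2*N**2)
t(J, P) = -337
-158784/(-309952) + 143195/t(-278, C(G(5))) = -158784/(-309952) + 143195/(-337) = -158784*(-1/309952) + 143195*(-1/337) = 2481/4843 - 143195/337 = -692657288/1632091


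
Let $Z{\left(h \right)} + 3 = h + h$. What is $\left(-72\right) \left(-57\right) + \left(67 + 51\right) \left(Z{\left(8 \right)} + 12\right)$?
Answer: $7054$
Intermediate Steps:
$Z{\left(h \right)} = -3 + 2 h$ ($Z{\left(h \right)} = -3 + \left(h + h\right) = -3 + 2 h$)
$\left(-72\right) \left(-57\right) + \left(67 + 51\right) \left(Z{\left(8 \right)} + 12\right) = \left(-72\right) \left(-57\right) + \left(67 + 51\right) \left(\left(-3 + 2 \cdot 8\right) + 12\right) = 4104 + 118 \left(\left(-3 + 16\right) + 12\right) = 4104 + 118 \left(13 + 12\right) = 4104 + 118 \cdot 25 = 4104 + 2950 = 7054$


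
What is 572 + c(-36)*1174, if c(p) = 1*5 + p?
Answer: -35822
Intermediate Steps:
c(p) = 5 + p
572 + c(-36)*1174 = 572 + (5 - 36)*1174 = 572 - 31*1174 = 572 - 36394 = -35822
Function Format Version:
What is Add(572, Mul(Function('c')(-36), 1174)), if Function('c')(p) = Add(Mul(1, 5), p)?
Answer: -35822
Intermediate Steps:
Function('c')(p) = Add(5, p)
Add(572, Mul(Function('c')(-36), 1174)) = Add(572, Mul(Add(5, -36), 1174)) = Add(572, Mul(-31, 1174)) = Add(572, -36394) = -35822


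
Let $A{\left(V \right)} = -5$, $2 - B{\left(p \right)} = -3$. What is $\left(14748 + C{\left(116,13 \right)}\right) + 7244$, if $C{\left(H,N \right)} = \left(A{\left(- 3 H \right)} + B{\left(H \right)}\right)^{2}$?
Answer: $21992$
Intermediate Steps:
$B{\left(p \right)} = 5$ ($B{\left(p \right)} = 2 - -3 = 2 + 3 = 5$)
$C{\left(H,N \right)} = 0$ ($C{\left(H,N \right)} = \left(-5 + 5\right)^{2} = 0^{2} = 0$)
$\left(14748 + C{\left(116,13 \right)}\right) + 7244 = \left(14748 + 0\right) + 7244 = 14748 + 7244 = 21992$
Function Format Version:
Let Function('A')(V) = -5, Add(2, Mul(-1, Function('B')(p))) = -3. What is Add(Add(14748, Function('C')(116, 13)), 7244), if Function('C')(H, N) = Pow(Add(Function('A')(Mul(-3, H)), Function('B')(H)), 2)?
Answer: 21992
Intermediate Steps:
Function('B')(p) = 5 (Function('B')(p) = Add(2, Mul(-1, -3)) = Add(2, 3) = 5)
Function('C')(H, N) = 0 (Function('C')(H, N) = Pow(Add(-5, 5), 2) = Pow(0, 2) = 0)
Add(Add(14748, Function('C')(116, 13)), 7244) = Add(Add(14748, 0), 7244) = Add(14748, 7244) = 21992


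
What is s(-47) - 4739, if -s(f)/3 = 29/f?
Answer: -222646/47 ≈ -4737.1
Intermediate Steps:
s(f) = -87/f
s(-47) - 4739 = -87/(-47) - 4739 = -87*(-1/47) - 4739 = 87/47 - 4739 = -222646/47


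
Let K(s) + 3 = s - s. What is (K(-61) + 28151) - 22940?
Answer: 5208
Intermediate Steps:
K(s) = -3 (K(s) = -3 + (s - s) = -3 + 0 = -3)
(K(-61) + 28151) - 22940 = (-3 + 28151) - 22940 = 28148 - 22940 = 5208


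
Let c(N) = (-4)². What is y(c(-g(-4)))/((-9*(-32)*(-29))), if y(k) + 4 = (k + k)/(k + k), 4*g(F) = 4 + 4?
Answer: 1/2784 ≈ 0.00035920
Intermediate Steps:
g(F) = 2 (g(F) = (4 + 4)/4 = (¼)*8 = 2)
c(N) = 16
y(k) = -3 (y(k) = -4 + (k + k)/(k + k) = -4 + (2*k)/((2*k)) = -4 + (2*k)*(1/(2*k)) = -4 + 1 = -3)
y(c(-g(-4)))/((-9*(-32)*(-29))) = -3/(-9*(-32)*(-29)) = -3/(288*(-29)) = -3/(-8352) = -3*(-1/8352) = 1/2784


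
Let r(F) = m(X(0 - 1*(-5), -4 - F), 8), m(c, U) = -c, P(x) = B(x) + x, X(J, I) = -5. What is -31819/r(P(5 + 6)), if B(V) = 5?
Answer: -31819/5 ≈ -6363.8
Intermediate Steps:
P(x) = 5 + x
r(F) = 5 (r(F) = -1*(-5) = 5)
-31819/r(P(5 + 6)) = -31819/5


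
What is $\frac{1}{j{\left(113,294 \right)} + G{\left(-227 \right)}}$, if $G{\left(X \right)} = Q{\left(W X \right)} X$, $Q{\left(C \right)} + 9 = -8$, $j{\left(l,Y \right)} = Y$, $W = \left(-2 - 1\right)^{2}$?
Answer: $\frac{1}{4153} \approx 0.00024079$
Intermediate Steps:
$W = 9$ ($W = \left(-3\right)^{2} = 9$)
$Q{\left(C \right)} = -17$ ($Q{\left(C \right)} = -9 - 8 = -17$)
$G{\left(X \right)} = - 17 X$
$\frac{1}{j{\left(113,294 \right)} + G{\left(-227 \right)}} = \frac{1}{294 - -3859} = \frac{1}{294 + 3859} = \frac{1}{4153}$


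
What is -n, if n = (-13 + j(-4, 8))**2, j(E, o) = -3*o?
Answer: -1369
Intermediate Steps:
n = 1369 (n = (-13 - 3*8)**2 = (-13 - 24)**2 = (-37)**2 = 1369)
-n = -1*1369 = -1369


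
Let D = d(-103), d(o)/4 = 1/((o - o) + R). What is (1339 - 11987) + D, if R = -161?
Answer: -1714332/161 ≈ -10648.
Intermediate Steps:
d(o) = -4/161 (d(o) = 4/((o - o) - 161) = 4/(0 - 161) = 4/(-161) = 4*(-1/161) = -4/161)
D = -4/161 ≈ -0.024845
(1339 - 11987) + D = (1339 - 11987) - 4/161 = -10648 - 4/161 = -1714332/161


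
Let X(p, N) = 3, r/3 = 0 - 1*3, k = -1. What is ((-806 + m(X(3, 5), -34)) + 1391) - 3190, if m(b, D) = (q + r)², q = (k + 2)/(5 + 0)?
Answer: -63189/25 ≈ -2527.6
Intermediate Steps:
r = -9 (r = 3*(0 - 1*3) = 3*(0 - 3) = 3*(-3) = -9)
q = ⅕ (q = (-1 + 2)/(5 + 0) = 1/5 = 1*(⅕) = ⅕ ≈ 0.20000)
m(b, D) = 1936/25 (m(b, D) = (⅕ - 9)² = (-44/5)² = 1936/25)
((-806 + m(X(3, 5), -34)) + 1391) - 3190 = ((-806 + 1936/25) + 1391) - 3190 = (-18214/25 + 1391) - 3190 = 16561/25 - 3190 = -63189/25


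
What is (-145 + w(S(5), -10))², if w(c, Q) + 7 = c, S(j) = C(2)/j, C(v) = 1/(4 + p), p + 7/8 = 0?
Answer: 360696064/15625 ≈ 23085.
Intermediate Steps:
p = -7/8 (p = -7/8 + 0 = -7/8 ≈ -0.87500)
C(v) = 8/25 (C(v) = 1/(4 - 7/8) = 1/(25/8) = 8/25)
S(j) = 8/(25*j)
w(c, Q) = -7 + c
(-145 + w(S(5), -10))² = (-145 + (-7 + (8/25)/5))² = (-145 + (-7 + (8/25)*(⅕)))² = (-145 + (-7 + 8/125))² = (-145 - 867/125)² = (-18992/125)² = 360696064/15625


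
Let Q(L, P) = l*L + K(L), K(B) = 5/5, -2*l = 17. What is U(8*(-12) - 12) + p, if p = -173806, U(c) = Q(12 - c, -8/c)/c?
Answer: -18770029/108 ≈ -1.7380e+5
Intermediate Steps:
l = -17/2 (l = -1/2*17 = -17/2 ≈ -8.5000)
K(B) = 1 (K(B) = 5*(1/5) = 1)
Q(L, P) = 1 - 17*L/2 (Q(L, P) = -17*L/2 + 1 = 1 - 17*L/2)
U(c) = (-101 + 17*c/2)/c (U(c) = (1 - 17*(12 - c)/2)/c = (1 + (-102 + 17*c/2))/c = (-101 + 17*c/2)/c)
U(8*(-12) - 12) + p = (17/2 - 101/(8*(-12) - 12)) - 173806 = (17/2 - 101/(-96 - 12)) - 173806 = (17/2 - 101/(-108)) - 173806 = (17/2 - 101*(-1/108)) - 173806 = (17/2 + 101/108) - 173806 = 1019/108 - 173806 = -18770029/108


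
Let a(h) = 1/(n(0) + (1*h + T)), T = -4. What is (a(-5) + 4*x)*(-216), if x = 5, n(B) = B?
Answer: -4296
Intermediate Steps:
a(h) = 1/(-4 + h) (a(h) = 1/(0 + (1*h - 4)) = 1/(0 + (h - 4)) = 1/(0 + (-4 + h)) = 1/(-4 + h))
(a(-5) + 4*x)*(-216) = (1/(-4 - 5) + 4*5)*(-216) = (1/(-9) + 20)*(-216) = (-⅑ + 20)*(-216) = (179/9)*(-216) = -4296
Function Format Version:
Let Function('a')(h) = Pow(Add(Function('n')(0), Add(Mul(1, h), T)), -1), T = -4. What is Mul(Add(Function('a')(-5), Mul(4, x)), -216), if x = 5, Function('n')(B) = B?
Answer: -4296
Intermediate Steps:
Function('a')(h) = Pow(Add(-4, h), -1) (Function('a')(h) = Pow(Add(0, Add(Mul(1, h), -4)), -1) = Pow(Add(0, Add(h, -4)), -1) = Pow(Add(0, Add(-4, h)), -1) = Pow(Add(-4, h), -1))
Mul(Add(Function('a')(-5), Mul(4, x)), -216) = Mul(Add(Pow(Add(-4, -5), -1), Mul(4, 5)), -216) = Mul(Add(Pow(-9, -1), 20), -216) = Mul(Add(Rational(-1, 9), 20), -216) = Mul(Rational(179, 9), -216) = -4296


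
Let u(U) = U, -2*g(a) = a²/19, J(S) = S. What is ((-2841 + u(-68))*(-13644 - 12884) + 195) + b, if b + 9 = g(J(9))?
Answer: 2932465163/38 ≈ 7.7170e+7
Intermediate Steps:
g(a) = -a²/38 (g(a) = -a²/(2*19) = -a²/38)
b = -423/38 (b = -9 - 1/38*9² = -9 - 1/38*81 = -9 - 81/38 = -423/38 ≈ -11.132)
((-2841 + u(-68))*(-13644 - 12884) + 195) + b = ((-2841 - 68)*(-13644 - 12884) + 195) - 423/38 = (-2909*(-26528) + 195) - 423/38 = (77169952 + 195) - 423/38 = 77170147 - 423/38 = 2932465163/38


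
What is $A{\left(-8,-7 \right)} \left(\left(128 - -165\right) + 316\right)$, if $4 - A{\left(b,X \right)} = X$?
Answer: $6699$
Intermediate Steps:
$A{\left(b,X \right)} = 4 - X$
$A{\left(-8,-7 \right)} \left(\left(128 - -165\right) + 316\right) = \left(4 - -7\right) \left(\left(128 - -165\right) + 316\right) = \left(4 + 7\right) \left(\left(128 + 165\right) + 316\right) = 11 \left(293 + 316\right) = 11 \cdot 609 = 6699$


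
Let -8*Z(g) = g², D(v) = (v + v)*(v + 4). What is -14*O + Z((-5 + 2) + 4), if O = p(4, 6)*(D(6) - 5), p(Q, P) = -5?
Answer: 64399/8 ≈ 8049.9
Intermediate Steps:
D(v) = 2*v*(4 + v) (D(v) = (2*v)*(4 + v) = 2*v*(4 + v))
Z(g) = -g²/8
O = -575 (O = -5*(2*6*(4 + 6) - 5) = -5*(2*6*10 - 5) = -5*(120 - 5) = -5*115 = -575)
-14*O + Z((-5 + 2) + 4) = -14*(-575) - ((-5 + 2) + 4)²/8 = 8050 - (-3 + 4)²/8 = 8050 - ⅛*1² = 8050 - ⅛*1 = 8050 - ⅛ = 64399/8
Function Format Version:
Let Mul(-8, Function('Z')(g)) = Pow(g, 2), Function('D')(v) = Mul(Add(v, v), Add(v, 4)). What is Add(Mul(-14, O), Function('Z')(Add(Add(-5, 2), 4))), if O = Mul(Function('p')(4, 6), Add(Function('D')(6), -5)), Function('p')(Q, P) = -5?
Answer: Rational(64399, 8) ≈ 8049.9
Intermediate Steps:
Function('D')(v) = Mul(2, v, Add(4, v)) (Function('D')(v) = Mul(Mul(2, v), Add(4, v)) = Mul(2, v, Add(4, v)))
Function('Z')(g) = Mul(Rational(-1, 8), Pow(g, 2))
O = -575 (O = Mul(-5, Add(Mul(2, 6, Add(4, 6)), -5)) = Mul(-5, Add(Mul(2, 6, 10), -5)) = Mul(-5, Add(120, -5)) = Mul(-5, 115) = -575)
Add(Mul(-14, O), Function('Z')(Add(Add(-5, 2), 4))) = Add(Mul(-14, -575), Mul(Rational(-1, 8), Pow(Add(Add(-5, 2), 4), 2))) = Add(8050, Mul(Rational(-1, 8), Pow(Add(-3, 4), 2))) = Add(8050, Mul(Rational(-1, 8), Pow(1, 2))) = Add(8050, Mul(Rational(-1, 8), 1)) = Add(8050, Rational(-1, 8)) = Rational(64399, 8)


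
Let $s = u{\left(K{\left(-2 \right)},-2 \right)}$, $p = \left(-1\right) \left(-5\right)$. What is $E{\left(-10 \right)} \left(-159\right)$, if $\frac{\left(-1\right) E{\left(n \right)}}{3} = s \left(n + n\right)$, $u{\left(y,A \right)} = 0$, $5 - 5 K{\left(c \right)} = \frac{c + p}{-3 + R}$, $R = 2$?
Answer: $0$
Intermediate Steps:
$p = 5$
$K{\left(c \right)} = 2 + \frac{c}{5}$ ($K{\left(c \right)} = 1 - \frac{\left(c + 5\right) \frac{1}{-3 + 2}}{5} = 1 - \frac{\left(5 + c\right) \frac{1}{-1}}{5} = 1 - \frac{\left(5 + c\right) \left(-1\right)}{5} = 1 - \frac{-5 - c}{5} = 1 + \left(1 + \frac{c}{5}\right) = 2 + \frac{c}{5}$)
$s = 0$
$E{\left(n \right)} = 0$ ($E{\left(n \right)} = - 3 \cdot 0 \left(n + n\right) = - 3 \cdot 0 \cdot 2 n = \left(-3\right) 0 = 0$)
$E{\left(-10 \right)} \left(-159\right) = 0 \left(-159\right) = 0$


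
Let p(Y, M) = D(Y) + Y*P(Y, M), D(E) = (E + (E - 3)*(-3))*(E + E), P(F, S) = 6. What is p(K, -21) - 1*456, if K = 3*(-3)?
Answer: -996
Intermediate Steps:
K = -9
D(E) = 2*E*(9 - 2*E) (D(E) = (E + (-3 + E)*(-3))*(2*E) = (E + (9 - 3*E))*(2*E) = (9 - 2*E)*(2*E) = 2*E*(9 - 2*E))
p(Y, M) = 6*Y + 2*Y*(9 - 2*Y) (p(Y, M) = 2*Y*(9 - 2*Y) + Y*6 = 2*Y*(9 - 2*Y) + 6*Y = 6*Y + 2*Y*(9 - 2*Y))
p(K, -21) - 1*456 = 4*(-9)*(6 - 1*(-9)) - 1*456 = 4*(-9)*(6 + 9) - 456 = 4*(-9)*15 - 456 = -540 - 456 = -996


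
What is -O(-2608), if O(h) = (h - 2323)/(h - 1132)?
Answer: -4931/3740 ≈ -1.3184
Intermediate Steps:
O(h) = (-2323 + h)/(-1132 + h)
-O(-2608) = -(-2323 - 2608)/(-1132 - 2608) = -(-4931)/(-3740) = -(-1)*(-4931)/3740 = -1*4931/3740 = -4931/3740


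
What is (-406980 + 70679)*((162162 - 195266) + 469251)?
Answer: -146676672247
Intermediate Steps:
(-406980 + 70679)*((162162 - 195266) + 469251) = -336301*(-33104 + 469251) = -336301*436147 = -146676672247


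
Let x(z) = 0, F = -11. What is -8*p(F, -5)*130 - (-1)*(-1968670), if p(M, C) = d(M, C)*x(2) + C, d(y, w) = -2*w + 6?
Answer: -1963470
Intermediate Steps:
d(y, w) = 6 - 2*w
p(M, C) = C (p(M, C) = (6 - 2*C)*0 + C = 0 + C = C)
-8*p(F, -5)*130 - (-1)*(-1968670) = -8*(-5)*130 - (-1)*(-1968670) = 40*130 - 1*1968670 = 5200 - 1968670 = -1963470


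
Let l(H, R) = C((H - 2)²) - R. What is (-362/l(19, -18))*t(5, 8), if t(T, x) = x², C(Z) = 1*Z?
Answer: -23168/307 ≈ -75.466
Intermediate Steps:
C(Z) = Z
l(H, R) = (-2 + H)² - R (l(H, R) = (H - 2)² - R = (-2 + H)² - R)
(-362/l(19, -18))*t(5, 8) = -362/((-2 + 19)² - 1*(-18))*8² = -362/(17² + 18)*64 = -362/(289 + 18)*64 = -362/307*64 = -23168/307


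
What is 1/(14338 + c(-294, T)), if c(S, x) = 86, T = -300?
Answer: 1/14424 ≈ 6.9329e-5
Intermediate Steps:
1/(14338 + c(-294, T)) = 1/(14338 + 86) = 1/14424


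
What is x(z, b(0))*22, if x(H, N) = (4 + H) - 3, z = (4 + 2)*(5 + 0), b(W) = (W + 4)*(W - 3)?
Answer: 682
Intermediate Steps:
b(W) = (-3 + W)*(4 + W) (b(W) = (4 + W)*(-3 + W) = (-3 + W)*(4 + W))
z = 30 (z = 6*5 = 30)
x(H, N) = 1 + H
x(z, b(0))*22 = (1 + 30)*22 = 31*22 = 682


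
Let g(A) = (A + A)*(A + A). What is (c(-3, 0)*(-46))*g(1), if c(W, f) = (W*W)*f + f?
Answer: 0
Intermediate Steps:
g(A) = 4*A² (g(A) = (2*A)*(2*A) = 4*A²)
c(W, f) = f + f*W² (c(W, f) = W²*f + f = f*W² + f = f + f*W²)
(c(-3, 0)*(-46))*g(1) = ((0*(1 + (-3)²))*(-46))*(4*1²) = ((0*(1 + 9))*(-46))*(4*1) = ((0*10)*(-46))*4 = (0*(-46))*4 = 0*4 = 0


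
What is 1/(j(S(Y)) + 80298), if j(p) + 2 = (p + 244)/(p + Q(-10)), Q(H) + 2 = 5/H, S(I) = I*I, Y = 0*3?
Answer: 5/400992 ≈ 1.2469e-5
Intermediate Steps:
Y = 0
S(I) = I²
Q(H) = -2 + 5/H
j(p) = -2 + (244 + p)/(-5/2 + p) (j(p) = -2 + (p + 244)/(p + (-2 + 5/(-10))) = -2 + (244 + p)/(p + (-2 + 5*(-⅒))) = -2 + (244 + p)/(p + (-2 - ½)) = -2 + (244 + p)/(p - 5/2) = -2 + (244 + p)/(-5/2 + p))
1/(j(S(Y)) + 80298) = 1/(2*(-249 + 0²)/(5 - 2*0²) + 80298) = 1/(2*(-249 + 0)/(5 - 2*0) + 80298) = 1/(2*(-249)/(5 + 0) + 80298) = 1/(2*(-249)/5 + 80298) = 1/(2*(⅕)*(-249) + 80298) = 1/(-498/5 + 80298) = 1/(400992/5) = 5/400992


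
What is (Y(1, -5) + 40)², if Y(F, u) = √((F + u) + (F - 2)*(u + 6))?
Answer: (40 + I*√5)² ≈ 1595.0 + 178.89*I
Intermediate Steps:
Y(F, u) = √(F + u + (-2 + F)*(6 + u)) (Y(F, u) = √((F + u) + (-2 + F)*(6 + u)) = √(F + u + (-2 + F)*(6 + u)))
(Y(1, -5) + 40)² = (√(-12 - 1*(-5) + 7*1 + 1*(-5)) + 40)² = (√(-12 + 5 + 7 - 5) + 40)² = (√(-5) + 40)² = (I*√5 + 40)² = (40 + I*√5)²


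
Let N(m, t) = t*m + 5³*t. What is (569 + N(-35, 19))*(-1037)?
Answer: -2363323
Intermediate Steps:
N(m, t) = 125*t + m*t (N(m, t) = m*t + 125*t = 125*t + m*t)
(569 + N(-35, 19))*(-1037) = (569 + 19*(125 - 35))*(-1037) = (569 + 19*90)*(-1037) = (569 + 1710)*(-1037) = 2279*(-1037) = -2363323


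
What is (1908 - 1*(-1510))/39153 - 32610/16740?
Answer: -437119/234918 ≈ -1.8607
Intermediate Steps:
(1908 - 1*(-1510))/39153 - 32610/16740 = (1908 + 1510)*(1/39153) - 32610*1/16740 = 3418*(1/39153) - 1087/558 = 3418/39153 - 1087/558 = -437119/234918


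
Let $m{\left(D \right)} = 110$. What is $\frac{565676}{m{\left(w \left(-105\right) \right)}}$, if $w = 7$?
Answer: $\frac{282838}{55} \approx 5142.5$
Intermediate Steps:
$\frac{565676}{m{\left(w \left(-105\right) \right)}} = \frac{565676}{110} = 565676 \cdot \frac{1}{110} = \frac{282838}{55}$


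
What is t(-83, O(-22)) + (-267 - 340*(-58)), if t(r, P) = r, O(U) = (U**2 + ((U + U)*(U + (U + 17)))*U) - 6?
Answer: 19370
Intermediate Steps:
O(U) = -6 + U**2 + 2*U**2*(17 + 2*U) (O(U) = (U**2 + ((2*U)*(U + (17 + U)))*U) - 6 = (U**2 + ((2*U)*(17 + 2*U))*U) - 6 = (U**2 + (2*U*(17 + 2*U))*U) - 6 = (U**2 + 2*U**2*(17 + 2*U)) - 6 = -6 + U**2 + 2*U**2*(17 + 2*U))
t(-83, O(-22)) + (-267 - 340*(-58)) = -83 + (-267 - 340*(-58)) = -83 + (-267 + 19720) = -83 + 19453 = 19370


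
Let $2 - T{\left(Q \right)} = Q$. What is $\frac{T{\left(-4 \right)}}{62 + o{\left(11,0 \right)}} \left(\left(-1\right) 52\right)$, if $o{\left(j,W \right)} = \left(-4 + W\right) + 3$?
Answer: $- \frac{312}{61} \approx -5.1148$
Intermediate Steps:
$o{\left(j,W \right)} = -1 + W$
$T{\left(Q \right)} = 2 - Q$
$\frac{T{\left(-4 \right)}}{62 + o{\left(11,0 \right)}} \left(\left(-1\right) 52\right) = \frac{2 - -4}{62 + \left(-1 + 0\right)} \left(\left(-1\right) 52\right) = \frac{2 + 4}{62 - 1} \left(-52\right) = \frac{6}{61} \left(-52\right) = - \frac{312}{61}$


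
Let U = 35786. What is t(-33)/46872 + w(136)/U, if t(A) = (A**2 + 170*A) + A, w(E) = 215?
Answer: -4246999/46593372 ≈ -0.091150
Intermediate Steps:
t(A) = A**2 + 171*A
t(-33)/46872 + w(136)/U = -33*(171 - 33)/46872 + 215/35786 = -33*138*(1/46872) + 215*(1/35786) = -4554*1/46872 + 215/35786 = -253/2604 + 215/35786 = -4246999/46593372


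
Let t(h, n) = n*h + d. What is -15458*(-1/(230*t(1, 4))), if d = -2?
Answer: 7729/230 ≈ 33.604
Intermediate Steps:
t(h, n) = -2 + h*n (t(h, n) = n*h - 2 = h*n - 2 = -2 + h*n)
-15458*(-1/(230*t(1, 4))) = -15458*(-1/(230*(-2 + 1*4))) = -15458*(-1/(230*(-2 + 4))) = -15458/((2*(-23))*10) = -15458/((-46*10)) = -15458/(-460) = -15458*(-1/460) = 7729/230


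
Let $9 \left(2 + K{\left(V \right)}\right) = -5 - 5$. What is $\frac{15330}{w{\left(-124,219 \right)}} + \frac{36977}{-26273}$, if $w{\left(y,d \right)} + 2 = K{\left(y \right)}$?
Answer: $- \frac{1813293376}{604279} \approx -3000.8$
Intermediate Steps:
$K{\left(V \right)} = - \frac{28}{9}$ ($K{\left(V \right)} = -2 + \frac{-5 - 5}{9} = -2 + \frac{1}{9} \left(-10\right) = -2 - \frac{10}{9} = - \frac{28}{9}$)
$w{\left(y,d \right)} = - \frac{46}{9}$ ($w{\left(y,d \right)} = -2 - \frac{28}{9} = - \frac{46}{9}$)
$\frac{15330}{w{\left(-124,219 \right)}} + \frac{36977}{-26273} = \frac{15330}{- \frac{46}{9}} + \frac{36977}{-26273} = 15330 \left(- \frac{9}{46}\right) + 36977 \left(- \frac{1}{26273}\right) = - \frac{68985}{23} - \frac{36977}{26273} = - \frac{1813293376}{604279}$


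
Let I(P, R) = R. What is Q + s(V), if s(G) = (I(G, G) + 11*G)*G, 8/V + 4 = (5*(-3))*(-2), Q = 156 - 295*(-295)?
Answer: 14733781/169 ≈ 87182.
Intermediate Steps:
Q = 87181 (Q = 156 + 87025 = 87181)
V = 4/13 (V = 8/(-4 + (5*(-3))*(-2)) = 8/(-4 - 15*(-2)) = 8/(-4 + 30) = 8/26 = 8*(1/26) = 4/13 ≈ 0.30769)
s(G) = 12*G**2 (s(G) = (G + 11*G)*G = (12*G)*G = 12*G**2)
Q + s(V) = 87181 + 12*(4/13)**2 = 87181 + 12*(16/169) = 87181 + 192/169 = 14733781/169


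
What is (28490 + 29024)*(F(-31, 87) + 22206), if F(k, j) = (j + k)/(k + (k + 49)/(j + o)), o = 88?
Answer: 6905018227588/5407 ≈ 1.2771e+9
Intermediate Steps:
F(k, j) = (j + k)/(k + (49 + k)/(88 + j)) (F(k, j) = (j + k)/(k + (k + 49)/(j + 88)) = (j + k)/(k + (49 + k)/(88 + j)))
(28490 + 29024)*(F(-31, 87) + 22206) = (28490 + 29024)*((87**2 + 88*87 + 88*(-31) + 87*(-31))/(49 + 89*(-31) + 87*(-31)) + 22206) = 57514*((7569 + 7656 - 2728 - 2697)/(49 - 2759 - 2697) + 22206) = 57514*(9800/(-5407) + 22206) = 57514*(-1/5407*9800 + 22206) = 57514*(-9800/5407 + 22206) = 57514*(120058042/5407) = 6905018227588/5407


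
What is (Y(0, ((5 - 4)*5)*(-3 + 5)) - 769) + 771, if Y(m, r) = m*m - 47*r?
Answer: -468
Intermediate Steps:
Y(m, r) = m² - 47*r
(Y(0, ((5 - 4)*5)*(-3 + 5)) - 769) + 771 = ((0² - 47*(5 - 4)*5*(-3 + 5)) - 769) + 771 = ((0 - 47*1*5*2) - 769) + 771 = ((0 - 235*2) - 769) + 771 = ((0 - 47*10) - 769) + 771 = ((0 - 470) - 769) + 771 = (-470 - 769) + 771 = -1239 + 771 = -468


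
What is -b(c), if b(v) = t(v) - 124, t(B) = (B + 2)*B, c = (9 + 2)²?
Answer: -14759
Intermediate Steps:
c = 121 (c = 11² = 121)
t(B) = B*(2 + B) (t(B) = (2 + B)*B = B*(2 + B))
b(v) = -124 + v*(2 + v) (b(v) = v*(2 + v) - 124 = -124 + v*(2 + v))
-b(c) = -(-124 + 121*(2 + 121)) = -(-124 + 121*123) = -(-124 + 14883) = -1*14759 = -14759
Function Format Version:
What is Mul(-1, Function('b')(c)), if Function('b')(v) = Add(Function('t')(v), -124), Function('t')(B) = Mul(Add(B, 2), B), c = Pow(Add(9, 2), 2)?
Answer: -14759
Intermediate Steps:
c = 121 (c = Pow(11, 2) = 121)
Function('t')(B) = Mul(B, Add(2, B)) (Function('t')(B) = Mul(Add(2, B), B) = Mul(B, Add(2, B)))
Function('b')(v) = Add(-124, Mul(v, Add(2, v))) (Function('b')(v) = Add(Mul(v, Add(2, v)), -124) = Add(-124, Mul(v, Add(2, v))))
Mul(-1, Function('b')(c)) = Mul(-1, Add(-124, Mul(121, Add(2, 121)))) = Mul(-1, Add(-124, Mul(121, 123))) = Mul(-1, Add(-124, 14883)) = Mul(-1, 14759) = -14759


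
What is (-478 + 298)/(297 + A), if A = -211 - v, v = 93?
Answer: 180/7 ≈ 25.714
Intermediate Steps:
A = -304 (A = -211 - 1*93 = -211 - 93 = -304)
(-478 + 298)/(297 + A) = (-478 + 298)/(297 - 304) = -180/(-7) = -180*(-⅐) = 180/7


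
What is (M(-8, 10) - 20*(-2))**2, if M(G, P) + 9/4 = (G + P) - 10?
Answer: 14161/16 ≈ 885.06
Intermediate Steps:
M(G, P) = -49/4 + G + P (M(G, P) = -9/4 + ((G + P) - 10) = -9/4 + (-10 + G + P) = -49/4 + G + P)
(M(-8, 10) - 20*(-2))**2 = ((-49/4 - 8 + 10) - 20*(-2))**2 = (-41/4 + 40)**2 = (119/4)**2 = 14161/16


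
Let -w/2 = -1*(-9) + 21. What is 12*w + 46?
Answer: -674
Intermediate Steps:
w = -60 (w = -2*(-1*(-9) + 21) = -2*(9 + 21) = -2*30 = -60)
12*w + 46 = 12*(-60) + 46 = -720 + 46 = -674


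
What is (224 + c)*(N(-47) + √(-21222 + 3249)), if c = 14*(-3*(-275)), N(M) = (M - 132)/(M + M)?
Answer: 1053773/47 + 35322*I*√1997 ≈ 22421.0 + 1.5785e+6*I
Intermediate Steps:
N(M) = (-132 + M)/(2*M) (N(M) = (-132 + M)/((2*M)) = (-132 + M)*(1/(2*M)) = (-132 + M)/(2*M))
c = 11550 (c = 14*825 = 11550)
(224 + c)*(N(-47) + √(-21222 + 3249)) = (224 + 11550)*((½)*(-132 - 47)/(-47) + √(-21222 + 3249)) = 11774*((½)*(-1/47)*(-179) + √(-17973)) = 11774*(179/94 + 3*I*√1997) = 1053773/47 + 35322*I*√1997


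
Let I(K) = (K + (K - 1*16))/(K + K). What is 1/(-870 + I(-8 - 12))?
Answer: -5/4343 ≈ -0.0011513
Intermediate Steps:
I(K) = (-16 + 2*K)/(2*K) (I(K) = (K + (K - 16))/((2*K)) = (K + (-16 + K))*(1/(2*K)) = (-16 + 2*K)*(1/(2*K)) = (-16 + 2*K)/(2*K))
1/(-870 + I(-8 - 12)) = 1/(-870 + (-8 + (-8 - 12))/(-8 - 12)) = 1/(-870 + (-8 - 20)/(-20)) = 1/(-870 - 1/20*(-28)) = 1/(-870 + 7/5) = 1/(-4343/5) = -5/4343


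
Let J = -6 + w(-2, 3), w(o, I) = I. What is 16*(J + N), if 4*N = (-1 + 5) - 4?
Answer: -48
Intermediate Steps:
N = 0 (N = ((-1 + 5) - 4)/4 = (4 - 4)/4 = (¼)*0 = 0)
J = -3 (J = -6 + 3 = -3)
16*(J + N) = 16*(-3 + 0) = 16*(-3) = -48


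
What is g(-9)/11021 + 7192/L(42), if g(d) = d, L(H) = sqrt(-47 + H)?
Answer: -9/11021 - 7192*I*sqrt(5)/5 ≈ -0.00081662 - 3216.4*I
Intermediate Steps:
g(-9)/11021 + 7192/L(42) = -9/11021 + 7192/(sqrt(-47 + 42)) = -9*1/11021 + 7192/(sqrt(-5)) = -9/11021 + 7192/((I*sqrt(5))) = -9/11021 + 7192*(-I*sqrt(5)/5) = -9/11021 - 7192*I*sqrt(5)/5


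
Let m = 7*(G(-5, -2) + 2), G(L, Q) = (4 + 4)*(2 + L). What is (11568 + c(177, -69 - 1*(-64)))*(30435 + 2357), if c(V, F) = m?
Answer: 374287888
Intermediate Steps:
G(L, Q) = 16 + 8*L (G(L, Q) = 8*(2 + L) = 16 + 8*L)
m = -154 (m = 7*((16 + 8*(-5)) + 2) = 7*((16 - 40) + 2) = 7*(-24 + 2) = 7*(-22) = -154)
c(V, F) = -154
(11568 + c(177, -69 - 1*(-64)))*(30435 + 2357) = (11568 - 154)*(30435 + 2357) = 11414*32792 = 374287888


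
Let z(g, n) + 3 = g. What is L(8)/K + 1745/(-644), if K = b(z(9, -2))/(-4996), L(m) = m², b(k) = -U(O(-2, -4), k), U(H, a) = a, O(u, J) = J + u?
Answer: 102952333/1932 ≈ 53288.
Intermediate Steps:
z(g, n) = -3 + g
b(k) = -k
K = 3/2498 (K = -(-3 + 9)/(-4996) = -1*6*(-1/4996) = -6*(-1/4996) = 3/2498 ≈ 0.0012010)
L(8)/K + 1745/(-644) = 8²/(3/2498) + 1745/(-644) = 64*(2498/3) + 1745*(-1/644) = 159872/3 - 1745/644 = 102952333/1932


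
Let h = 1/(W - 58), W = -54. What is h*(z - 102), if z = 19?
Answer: 83/112 ≈ 0.74107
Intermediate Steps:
h = -1/112 (h = 1/(-54 - 58) = 1/(-112) = -1/112 ≈ -0.0089286)
h*(z - 102) = -(19 - 102)/112 = -1/112*(-83) = 83/112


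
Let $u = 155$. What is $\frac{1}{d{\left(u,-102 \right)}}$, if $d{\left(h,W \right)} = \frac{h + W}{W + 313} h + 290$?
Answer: $\frac{211}{69405} \approx 0.0030401$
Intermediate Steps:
$d{\left(h,W \right)} = 290 + \frac{h \left(W + h\right)}{313 + W}$ ($d{\left(h,W \right)} = \frac{W + h}{313 + W} h + 290 = \frac{h \left(W + h\right)}{313 + W} + 290 = 290 + \frac{h \left(W + h\right)}{313 + W}$)
$\frac{1}{d{\left(u,-102 \right)}} = \frac{1}{\frac{1}{313 - 102} \left(90770 + 155^{2} + 290 \left(-102\right) - 15810\right)} = \frac{1}{\frac{1}{211} \left(90770 + 24025 - 29580 - 15810\right)} = \frac{1}{\frac{1}{211} \cdot 69405} = \frac{1}{\frac{69405}{211}} = \frac{211}{69405}$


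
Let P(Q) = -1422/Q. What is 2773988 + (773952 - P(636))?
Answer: 376081877/106 ≈ 3.5479e+6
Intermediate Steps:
2773988 + (773952 - P(636)) = 2773988 + (773952 - (-1422)/636) = 2773988 + (773952 - 1*(-237/106)) = 2773988 + (773952 + 237/106) = 2773988 + 82039149/106 = 376081877/106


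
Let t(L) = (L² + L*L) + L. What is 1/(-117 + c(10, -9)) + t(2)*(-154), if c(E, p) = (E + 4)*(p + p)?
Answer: -568261/369 ≈ -1540.0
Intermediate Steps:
c(E, p) = 2*p*(4 + E) (c(E, p) = (4 + E)*(2*p) = 2*p*(4 + E))
t(L) = L + 2*L² (t(L) = (L² + L²) + L = 2*L² + L = L + 2*L²)
1/(-117 + c(10, -9)) + t(2)*(-154) = 1/(-117 + 2*(-9)*(4 + 10)) + (2*(1 + 2*2))*(-154) = 1/(-117 + 2*(-9)*14) + (2*(1 + 4))*(-154) = 1/(-117 - 252) + (2*5)*(-154) = 1/(-369) + 10*(-154) = -1/369 - 1540 = -568261/369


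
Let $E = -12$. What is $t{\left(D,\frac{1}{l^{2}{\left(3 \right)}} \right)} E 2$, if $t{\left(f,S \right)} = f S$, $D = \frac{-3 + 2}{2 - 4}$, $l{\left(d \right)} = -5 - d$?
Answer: $- \frac{3}{16} \approx -0.1875$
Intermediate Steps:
$D = \frac{1}{2}$ ($D = - \frac{1}{-2} = \left(-1\right) \left(- \frac{1}{2}\right) = \frac{1}{2} \approx 0.5$)
$t{\left(f,S \right)} = S f$
$t{\left(D,\frac{1}{l^{2}{\left(3 \right)}} \right)} E 2 = \frac{1}{\left(-5 - 3\right)^{2}} \cdot \frac{1}{2} \left(-12\right) 2 = \frac{1}{\left(-8\right)^{2}} \cdot \frac{1}{2} \left(-12\right) 2 = \frac{1}{64} \cdot \frac{1}{2} \left(-12\right) 2 = \frac{1}{128} \left(-12\right) 2 = \left(- \frac{3}{32}\right) 2 = - \frac{3}{16}$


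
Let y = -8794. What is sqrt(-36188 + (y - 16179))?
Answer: I*sqrt(61161) ≈ 247.31*I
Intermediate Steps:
sqrt(-36188 + (y - 16179)) = sqrt(-36188 + (-8794 - 16179)) = sqrt(-36188 - 24973) = sqrt(-61161) = I*sqrt(61161)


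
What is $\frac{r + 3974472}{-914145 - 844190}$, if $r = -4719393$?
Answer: $\frac{744921}{1758335} \approx 0.42365$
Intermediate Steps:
$\frac{r + 3974472}{-914145 - 844190} = \frac{-4719393 + 3974472}{-914145 - 844190} = - \frac{744921}{-1758335} = \left(-744921\right) \left(- \frac{1}{1758335}\right) = \frac{744921}{1758335}$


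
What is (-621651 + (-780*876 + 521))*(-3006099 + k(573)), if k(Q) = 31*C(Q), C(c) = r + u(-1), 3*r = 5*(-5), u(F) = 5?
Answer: 11763961156870/3 ≈ 3.9213e+12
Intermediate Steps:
r = -25/3 (r = (5*(-5))/3 = (⅓)*(-25) = -25/3 ≈ -8.3333)
C(c) = -10/3 (C(c) = -25/3 + 5 = -10/3)
k(Q) = -310/3 (k(Q) = 31*(-10/3) = -310/3)
(-621651 + (-780*876 + 521))*(-3006099 + k(573)) = (-621651 + (-780*876 + 521))*(-3006099 - 310/3) = (-621651 + (-683280 + 521))*(-9018607/3) = (-621651 - 682759)*(-9018607/3) = -1304410*(-9018607/3) = 11763961156870/3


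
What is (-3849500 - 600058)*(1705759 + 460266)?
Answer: -9637853866950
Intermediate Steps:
(-3849500 - 600058)*(1705759 + 460266) = -4449558*2166025 = -9637853866950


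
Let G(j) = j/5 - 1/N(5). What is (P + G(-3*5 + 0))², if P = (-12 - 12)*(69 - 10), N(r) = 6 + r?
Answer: 243672100/121 ≈ 2.0138e+6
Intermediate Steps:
G(j) = -1/11 + j/5 (G(j) = j/5 - 1/(6 + 5) = j*(⅕) - 1/11 = j/5 - 1*1/11 = j/5 - 1/11 = -1/11 + j/5)
P = -1416 (P = -24*59 = -1416)
(P + G(-3*5 + 0))² = (-1416 + (-1/11 + (-3*5 + 0)/5))² = (-1416 + (-1/11 + (-15 + 0)/5))² = (-1416 + (-1/11 + (⅕)*(-15)))² = (-1416 + (-1/11 - 3))² = (-1416 - 34/11)² = (-15610/11)² = 243672100/121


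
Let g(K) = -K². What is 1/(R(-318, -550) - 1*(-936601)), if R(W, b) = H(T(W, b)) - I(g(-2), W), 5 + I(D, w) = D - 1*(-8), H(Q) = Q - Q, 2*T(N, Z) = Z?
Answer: 1/936602 ≈ 1.0677e-6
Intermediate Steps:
T(N, Z) = Z/2
H(Q) = 0
I(D, w) = 3 + D (I(D, w) = -5 + (D - 1*(-8)) = -5 + (D + 8) = -5 + (8 + D) = 3 + D)
R(W, b) = 1 (R(W, b) = 0 - (3 - 1*(-2)²) = 0 - (3 - 1*4) = 0 - (3 - 4) = 0 - 1*(-1) = 0 + 1 = 1)
1/(R(-318, -550) - 1*(-936601)) = 1/(1 - 1*(-936601)) = 1/(1 + 936601) = 1/936602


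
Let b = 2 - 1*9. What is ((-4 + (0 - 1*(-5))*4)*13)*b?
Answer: -1456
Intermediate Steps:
b = -7 (b = 2 - 9 = -7)
((-4 + (0 - 1*(-5))*4)*13)*b = ((-4 + (0 - 1*(-5))*4)*13)*(-7) = ((-4 + (0 + 5)*4)*13)*(-7) = ((-4 + 5*4)*13)*(-7) = ((-4 + 20)*13)*(-7) = (16*13)*(-7) = 208*(-7) = -1456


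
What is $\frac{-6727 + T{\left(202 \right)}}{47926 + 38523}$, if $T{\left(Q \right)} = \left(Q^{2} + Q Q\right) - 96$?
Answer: $\frac{74785}{86449} \approx 0.86508$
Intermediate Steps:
$T{\left(Q \right)} = -96 + 2 Q^{2}$ ($T{\left(Q \right)} = \left(Q^{2} + Q^{2}\right) - 96 = 2 Q^{2} - 96 = -96 + 2 Q^{2}$)
$\frac{-6727 + T{\left(202 \right)}}{47926 + 38523} = \frac{-6727 - \left(96 - 2 \cdot 202^{2}\right)}{47926 + 38523} = \frac{-6727 + \left(-96 + 2 \cdot 40804\right)}{86449} = \left(-6727 + \left(-96 + 81608\right)\right) \frac{1}{86449} = \left(-6727 + 81512\right) \frac{1}{86449} = 74785 \cdot \frac{1}{86449} = \frac{74785}{86449}$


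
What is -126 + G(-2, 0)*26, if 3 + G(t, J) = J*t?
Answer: -204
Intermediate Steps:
G(t, J) = -3 + J*t
-126 + G(-2, 0)*26 = -126 + (-3 + 0*(-2))*26 = -126 + (-3 + 0)*26 = -126 - 3*26 = -126 - 78 = -204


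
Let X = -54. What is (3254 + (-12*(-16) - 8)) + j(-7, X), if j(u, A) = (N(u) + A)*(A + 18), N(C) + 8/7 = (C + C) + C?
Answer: 43254/7 ≈ 6179.1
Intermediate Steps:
N(C) = -8/7 + 3*C (N(C) = -8/7 + ((C + C) + C) = -8/7 + (2*C + C) = -8/7 + 3*C)
j(u, A) = (18 + A)*(-8/7 + A + 3*u) (j(u, A) = ((-8/7 + 3*u) + A)*(A + 18) = (-8/7 + A + 3*u)*(18 + A) = (18 + A)*(-8/7 + A + 3*u))
(3254 + (-12*(-16) - 8)) + j(-7, X) = (3254 + (-12*(-16) - 8)) + (-144/7 + (-54)² + 54*(-7) + (118/7)*(-54) + 3*(-54)*(-7)) = (3254 + (192 - 8)) + (-144/7 + 2916 - 378 - 6372/7 + 1134) = (3254 + 184) + 19188/7 = 3438 + 19188/7 = 43254/7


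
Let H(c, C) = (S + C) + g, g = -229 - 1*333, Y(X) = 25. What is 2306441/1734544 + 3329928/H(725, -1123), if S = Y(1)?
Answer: -84883499129/42343280 ≈ -2004.7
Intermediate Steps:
g = -562 (g = -229 - 333 = -562)
S = 25
H(c, C) = -537 + C (H(c, C) = (25 + C) - 562 = -537 + C)
2306441/1734544 + 3329928/H(725, -1123) = 2306441/1734544 + 3329928/(-537 - 1123) = 2306441*(1/1734544) + 3329928/(-1660) = 135673/102032 + 3329928*(-1/1660) = 135673/102032 - 832482/415 = -84883499129/42343280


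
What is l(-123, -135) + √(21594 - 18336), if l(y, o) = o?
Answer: -135 + 3*√362 ≈ -77.921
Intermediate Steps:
l(-123, -135) + √(21594 - 18336) = -135 + √(21594 - 18336) = -135 + √3258 = -135 + 3*√362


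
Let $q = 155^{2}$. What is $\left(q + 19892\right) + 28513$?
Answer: $72430$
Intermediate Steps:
$q = 24025$
$\left(q + 19892\right) + 28513 = \left(24025 + 19892\right) + 28513 = 43917 + 28513 = 72430$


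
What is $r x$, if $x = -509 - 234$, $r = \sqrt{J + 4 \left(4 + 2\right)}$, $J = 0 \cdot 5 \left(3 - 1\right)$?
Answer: $- 1486 \sqrt{6} \approx -3639.9$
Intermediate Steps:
$J = 0$ ($J = 0 \left(3 - 1\right) = 0 \cdot 2 = 0$)
$r = 2 \sqrt{6}$ ($r = \sqrt{0 + 4 \left(4 + 2\right)} = \sqrt{0 + 4 \cdot 6} = \sqrt{0 + 24} = \sqrt{24} = 2 \sqrt{6} \approx 4.899$)
$x = -743$ ($x = -509 - 234 = -743$)
$r x = 2 \sqrt{6} \left(-743\right) = - 1486 \sqrt{6}$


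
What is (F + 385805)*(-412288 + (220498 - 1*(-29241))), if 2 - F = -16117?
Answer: -65332344276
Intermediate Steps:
F = 16119 (F = 2 - 1*(-16117) = 2 + 16117 = 16119)
(F + 385805)*(-412288 + (220498 - 1*(-29241))) = (16119 + 385805)*(-412288 + (220498 - 1*(-29241))) = 401924*(-412288 + (220498 + 29241)) = 401924*(-412288 + 249739) = 401924*(-162549) = -65332344276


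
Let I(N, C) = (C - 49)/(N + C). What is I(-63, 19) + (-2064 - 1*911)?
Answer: -65435/22 ≈ -2974.3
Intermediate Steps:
I(N, C) = (-49 + C)/(C + N)
I(-63, 19) + (-2064 - 1*911) = (-49 + 19)/(19 - 63) + (-2064 - 1*911) = -30/(-44) + (-2064 - 911) = -1/44*(-30) - 2975 = 15/22 - 2975 = -65435/22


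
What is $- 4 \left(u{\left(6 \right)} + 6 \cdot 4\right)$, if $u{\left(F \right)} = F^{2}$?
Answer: $-240$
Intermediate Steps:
$- 4 \left(u{\left(6 \right)} + 6 \cdot 4\right) = - 4 \left(6^{2} + 6 \cdot 4\right) = - 4 \left(36 + 24\right) = \left(-4\right) 60 = -240$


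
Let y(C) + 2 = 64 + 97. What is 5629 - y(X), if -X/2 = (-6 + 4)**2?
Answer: 5470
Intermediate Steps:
X = -8 (X = -2*(-6 + 4)**2 = -2*(-2)**2 = -2*4 = -8)
y(C) = 159 (y(C) = -2 + (64 + 97) = -2 + 161 = 159)
5629 - y(X) = 5629 - 1*159 = 5629 - 159 = 5470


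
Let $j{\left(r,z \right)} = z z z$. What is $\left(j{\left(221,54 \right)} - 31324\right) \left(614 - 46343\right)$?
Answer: $-5768256060$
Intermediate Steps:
$j{\left(r,z \right)} = z^{3}$ ($j{\left(r,z \right)} = z^{2} z = z^{3}$)
$\left(j{\left(221,54 \right)} - 31324\right) \left(614 - 46343\right) = \left(54^{3} - 31324\right) \left(614 - 46343\right) = \left(157464 - 31324\right) \left(-45729\right) = 126140 \left(-45729\right) = -5768256060$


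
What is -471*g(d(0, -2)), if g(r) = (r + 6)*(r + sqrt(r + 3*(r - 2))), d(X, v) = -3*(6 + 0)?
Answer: -101736 + 5652*I*sqrt(78) ≈ -1.0174e+5 + 49917.0*I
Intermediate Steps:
d(X, v) = -18 (d(X, v) = -3*6 = -18)
g(r) = (6 + r)*(r + sqrt(-6 + 4*r)) (g(r) = (6 + r)*(r + sqrt(r + 3*(-2 + r))) = (6 + r)*(r + sqrt(r + (-6 + 3*r))) = (6 + r)*(r + sqrt(-6 + 4*r)))
-471*g(d(0, -2)) = -471*((-18)**2 + 6*(-18) + 6*sqrt(-6 + 4*(-18)) - 18*sqrt(-6 + 4*(-18))) = -471*(324 - 108 + 6*sqrt(-6 - 72) - 18*sqrt(-6 - 72)) = -471*(324 - 108 + 6*sqrt(-78) - 18*I*sqrt(78)) = -471*(324 - 108 + 6*(I*sqrt(78)) - 18*I*sqrt(78)) = -471*(324 - 108 + 6*I*sqrt(78) - 18*I*sqrt(78)) = -471*(216 - 12*I*sqrt(78)) = -101736 + 5652*I*sqrt(78)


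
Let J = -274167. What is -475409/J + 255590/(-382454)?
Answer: 55873865078/52428132909 ≈ 1.0657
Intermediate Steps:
-475409/J + 255590/(-382454) = -475409/(-274167) + 255590/(-382454) = -475409*(-1/274167) + 255590*(-1/382454) = 475409/274167 - 127795/191227 = 55873865078/52428132909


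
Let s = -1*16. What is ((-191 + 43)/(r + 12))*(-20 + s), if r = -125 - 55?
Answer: -222/7 ≈ -31.714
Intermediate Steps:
r = -180
s = -16
((-191 + 43)/(r + 12))*(-20 + s) = ((-191 + 43)/(-180 + 12))*(-20 - 16) = -148/(-168)*(-36) = -148*(-1/168)*(-36) = (37/42)*(-36) = -222/7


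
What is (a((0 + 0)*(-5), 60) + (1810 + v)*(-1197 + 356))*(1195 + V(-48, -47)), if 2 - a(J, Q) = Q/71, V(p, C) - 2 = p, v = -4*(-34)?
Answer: -133510955076/71 ≈ -1.8804e+9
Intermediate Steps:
v = 136
V(p, C) = 2 + p
a(J, Q) = 2 - Q/71
(a((0 + 0)*(-5), 60) + (1810 + v)*(-1197 + 356))*(1195 + V(-48, -47)) = ((2 - 1/71*60) + (1810 + 136)*(-1197 + 356))*(1195 + (2 - 48)) = ((2 - 60/71) + 1946*(-841))*(1195 - 46) = (82/71 - 1636586)*1149 = -116197524/71*1149 = -133510955076/71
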